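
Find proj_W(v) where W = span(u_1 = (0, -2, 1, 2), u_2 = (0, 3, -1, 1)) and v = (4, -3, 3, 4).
proj_W(v) = (0, -255/74, 67/37, 307/74)

Set up U = [u_1 | ... | u_2] ∈ R^(4×2). The projector onto W = col(U) is P = U (U^T U)^(-1) U^T.
Compute U^T U =
  [9, -5]
  [-5, 11],
and U^T v = (17, -8).
Solve U^T U · c = U^T v for the coefficients: c = (147/74, 13/74). The projection is proj_W(v) = U c.
Check: (v - proj_W(v)) · u_1 = 0  (should be 0).
Check: (v - proj_W(v)) · u_2 = 0  (should be 0).
Result: proj_W(v) = (0, -255/74, 67/37, 307/74).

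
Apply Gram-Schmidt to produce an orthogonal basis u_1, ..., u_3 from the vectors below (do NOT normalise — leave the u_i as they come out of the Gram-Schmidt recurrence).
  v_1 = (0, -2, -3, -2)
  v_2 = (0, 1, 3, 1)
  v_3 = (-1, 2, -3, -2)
Orthogonal basis:
  u_1 = (0, -2, -3, -2)
  u_2 = (0, -9/17, 12/17, -9/17)
  u_3 = (-1, 2, 0, -2)

Apply the Gram-Schmidt recurrence
  u_1 = v_1
  u_i = v_i − Σ_{j<i} ((v_i · u_j) / (u_j · u_j)) · u_j.

Step by step this gives:
  u_1 = (0, -2, -3, -2)
  u_2 = (0, -9/17, 12/17, -9/17)
  u_3 = (-1, 2, 0, -2)

Orthogonality check:
  u_2 · u_1 = 0 (should be 0)
  u_3 · u_1 = 0 (should be 0)
  u_3 · u_2 = 0 (should be 0)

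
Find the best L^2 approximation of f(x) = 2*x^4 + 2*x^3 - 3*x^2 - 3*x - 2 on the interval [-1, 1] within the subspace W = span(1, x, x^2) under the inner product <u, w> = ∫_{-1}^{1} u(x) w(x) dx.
g(x) = -9*x^2/7 - 9*x/5 - 76/35

The best approximation g ∈ W is the orthogonal projection of f onto W. Writing g = a_0 + a_1 x + a_2 x^2, the coefficients solve the normal equations G · a = b where
  G_{ij} = <φ_i, φ_j> and b_i = <f, φ_i>, with φ_0 = 1, φ_1 = x, φ_2 = x^2.
G =
  [2, 0, 2/3]
  [0, 2/3, 0]
  [2/3, 0, 2/5],
b = (-26/5, -6/5, -206/105).
Solving gives a_0 = -76/35, a_1 = -9/5, a_2 = -9/7, so
  g(x) = -9*x^2/7 - 9*x/5 - 76/35.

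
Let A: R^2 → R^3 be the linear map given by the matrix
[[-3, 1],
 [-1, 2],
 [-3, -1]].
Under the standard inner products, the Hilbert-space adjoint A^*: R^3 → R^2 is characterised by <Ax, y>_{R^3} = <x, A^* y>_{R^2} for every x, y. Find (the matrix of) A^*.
A^* = A^T =
[[-3, -1, -3],
 [1, 2, -1]]

For real matrices with standard dot products, the defining identity <Ax, y> = <x, A^* y> gives (Ax)^T y = x^T (A^*) y, i.e. x^T A^T y = x^T (A^*) y. Since this holds for all x, y, we must have A^* = A^T. Therefore
A^* =
[[-3, -1, -3],
 [1, 2, -1]].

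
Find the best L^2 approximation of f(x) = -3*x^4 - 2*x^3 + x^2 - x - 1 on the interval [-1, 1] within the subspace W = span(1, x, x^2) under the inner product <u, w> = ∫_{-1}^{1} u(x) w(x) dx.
g(x) = -11*x^2/7 - 11*x/5 - 26/35

The best approximation g ∈ W is the orthogonal projection of f onto W. Writing g = a_0 + a_1 x + a_2 x^2, the coefficients solve the normal equations G · a = b where
  G_{ij} = <φ_i, φ_j> and b_i = <f, φ_i>, with φ_0 = 1, φ_1 = x, φ_2 = x^2.
G =
  [2, 0, 2/3]
  [0, 2/3, 0]
  [2/3, 0, 2/5],
b = (-38/15, -22/15, -118/105).
Solving gives a_0 = -26/35, a_1 = -11/5, a_2 = -11/7, so
  g(x) = -11*x^2/7 - 11*x/5 - 26/35.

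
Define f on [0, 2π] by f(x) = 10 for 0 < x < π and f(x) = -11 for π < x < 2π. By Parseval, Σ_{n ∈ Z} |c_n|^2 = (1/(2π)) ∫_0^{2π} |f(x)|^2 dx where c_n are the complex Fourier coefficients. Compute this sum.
Σ |c_n|^2 = 221/2

Parseval equates the L^2 energy of f (normalised by 1/(2π)) with the ℓ^2 sum of its Fourier coefficients: (1/(2π)) ∫_0^{2π} |f|^2 = Σ |c_n|^2.
Compute the left side: (1/(2π)) [∫_0^π 10^2 dx + ∫_π^{2π} (-11)^2 dx] = (1/(2π)) · (100π + 121π) = (100 + 121)/2 = 221/2.
So Σ_{n ∈ Z} |c_n|^2 = 221/2.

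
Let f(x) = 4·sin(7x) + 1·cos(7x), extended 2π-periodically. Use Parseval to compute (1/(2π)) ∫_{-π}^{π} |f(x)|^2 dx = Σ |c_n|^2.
Σ |c_n|^2 = 17/2

Expand |f|^2 and use orthogonality of {sin(nx), cos(mx)} on [-π, π]:
  ∫_{-π}^{π} sin(nx)^2 dx = π, ∫ cos(mx)^2 dx = π, and cross terms integrate to 0.
So ∫_{-π}^{π} f(x)^2 dx = 4^2 · π + 1^2 · π = (16 + 1)π.
Divide by 2π: (16 + 1)/2 = 17/2.
By Parseval, this equals Σ |c_n|^2.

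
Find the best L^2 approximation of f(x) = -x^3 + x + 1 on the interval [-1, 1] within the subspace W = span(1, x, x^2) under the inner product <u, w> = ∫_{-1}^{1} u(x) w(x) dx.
g(x) = 2*x/5 + 1

The best approximation g ∈ W is the orthogonal projection of f onto W. Writing g = a_0 + a_1 x + a_2 x^2, the coefficients solve the normal equations G · a = b where
  G_{ij} = <φ_i, φ_j> and b_i = <f, φ_i>, with φ_0 = 1, φ_1 = x, φ_2 = x^2.
G =
  [2, 0, 2/3]
  [0, 2/3, 0]
  [2/3, 0, 2/5],
b = (2, 4/15, 2/3).
Solving gives a_0 = 1, a_1 = 2/5, a_2 = 0, so
  g(x) = 2*x/5 + 1.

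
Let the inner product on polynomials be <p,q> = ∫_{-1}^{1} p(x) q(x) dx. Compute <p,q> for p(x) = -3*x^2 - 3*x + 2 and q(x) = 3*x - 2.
<p,q> = -10

Expand the product: p(x)·q(x) = -9*x^3 - 3*x^2 + 12*x - 4.
∫_{-1}^{1} of each monomial x^k gives [2/(k+1) if k even, 0 if k odd]. Integrating term-by-term (or equivalently evaluating the antiderivative F(x) = -9*x^4/4 - x^3 + 6*x^2 - 4*x at the endpoints):
  F(1) − F(−1) = -5/4 − (35/4) = -10.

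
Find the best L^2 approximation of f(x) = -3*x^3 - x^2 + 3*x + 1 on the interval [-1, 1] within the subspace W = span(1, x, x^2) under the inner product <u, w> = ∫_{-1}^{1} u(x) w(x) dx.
g(x) = -x^2 + 6*x/5 + 1

The best approximation g ∈ W is the orthogonal projection of f onto W. Writing g = a_0 + a_1 x + a_2 x^2, the coefficients solve the normal equations G · a = b where
  G_{ij} = <φ_i, φ_j> and b_i = <f, φ_i>, with φ_0 = 1, φ_1 = x, φ_2 = x^2.
G =
  [2, 0, 2/3]
  [0, 2/3, 0]
  [2/3, 0, 2/5],
b = (4/3, 4/5, 4/15).
Solving gives a_0 = 1, a_1 = 6/5, a_2 = -1, so
  g(x) = -x^2 + 6*x/5 + 1.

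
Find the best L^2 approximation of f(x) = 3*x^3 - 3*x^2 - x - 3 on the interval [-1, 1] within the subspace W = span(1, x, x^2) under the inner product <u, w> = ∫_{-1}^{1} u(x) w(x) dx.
g(x) = -3*x^2 + 4*x/5 - 3

The best approximation g ∈ W is the orthogonal projection of f onto W. Writing g = a_0 + a_1 x + a_2 x^2, the coefficients solve the normal equations G · a = b where
  G_{ij} = <φ_i, φ_j> and b_i = <f, φ_i>, with φ_0 = 1, φ_1 = x, φ_2 = x^2.
G =
  [2, 0, 2/3]
  [0, 2/3, 0]
  [2/3, 0, 2/5],
b = (-8, 8/15, -16/5).
Solving gives a_0 = -3, a_1 = 4/5, a_2 = -3, so
  g(x) = -3*x^2 + 4*x/5 - 3.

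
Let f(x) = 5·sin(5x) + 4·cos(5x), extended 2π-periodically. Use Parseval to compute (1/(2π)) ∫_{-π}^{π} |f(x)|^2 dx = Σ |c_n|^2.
Σ |c_n|^2 = 41/2

Expand |f|^2 and use orthogonality of {sin(nx), cos(mx)} on [-π, π]:
  ∫_{-π}^{π} sin(nx)^2 dx = π, ∫ cos(mx)^2 dx = π, and cross terms integrate to 0.
So ∫_{-π}^{π} f(x)^2 dx = 5^2 · π + 4^2 · π = (25 + 16)π.
Divide by 2π: (25 + 16)/2 = 41/2.
By Parseval, this equals Σ |c_n|^2.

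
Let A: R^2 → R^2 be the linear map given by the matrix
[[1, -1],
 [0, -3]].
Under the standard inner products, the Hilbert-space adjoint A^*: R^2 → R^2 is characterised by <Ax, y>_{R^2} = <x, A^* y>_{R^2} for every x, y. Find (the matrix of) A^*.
A^* = A^T =
[[1, 0],
 [-1, -3]]

For real matrices with standard dot products, the defining identity <Ax, y> = <x, A^* y> gives (Ax)^T y = x^T (A^*) y, i.e. x^T A^T y = x^T (A^*) y. Since this holds for all x, y, we must have A^* = A^T. Therefore
A^* =
[[1, 0],
 [-1, -3]].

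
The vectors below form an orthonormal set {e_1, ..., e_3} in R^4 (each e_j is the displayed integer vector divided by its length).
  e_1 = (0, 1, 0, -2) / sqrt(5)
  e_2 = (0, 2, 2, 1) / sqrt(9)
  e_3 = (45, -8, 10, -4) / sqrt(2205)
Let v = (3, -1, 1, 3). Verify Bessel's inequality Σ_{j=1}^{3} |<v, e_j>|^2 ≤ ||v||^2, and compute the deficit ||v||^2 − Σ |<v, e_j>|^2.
Σ |<v, e_j>|^2 = 971/49; ||v||^2 = 20; deficit = 9/49

Write each e_j = u_j / sqrt(<u_j, u_j>) where u_j is the displayed integer vector. Then <v, e_j> = <v, u_j> / sqrt(<u_j, u_j>), so |<v, e_j>|^2 = <v, u_j>^2 / <u_j, u_j>.
Coefficients: <v, e_1> = -7/sqrt(5), <v, e_2> = 3/sqrt(9), <v, e_3> = 141/sqrt(2205).
Square and sum: Σ |<v, e_j>|^2 = 971/49.
Compute ||v||^2 = v·v = 20.
Deficit = 20 − 971/49 = 9/49 ≥ 0, confirming Bessel's inequality. (The deficit equals ||v − Σ <v,e_j> e_j||^2, the squared distance from v to span{e_j}.)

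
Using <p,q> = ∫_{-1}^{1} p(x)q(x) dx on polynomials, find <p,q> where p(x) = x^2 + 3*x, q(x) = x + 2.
<p,q> = 10/3

Expand the product: p(x)·q(x) = x^3 + 5*x^2 + 6*x.
∫_{-1}^{1} of each monomial x^k gives [2/(k+1) if k even, 0 if k odd]. Integrating term-by-term (or equivalently evaluating the antiderivative F(x) = x^4/4 + 5*x^3/3 + 3*x^2 at the endpoints):
  F(1) − F(−1) = 59/12 − (19/12) = 10/3.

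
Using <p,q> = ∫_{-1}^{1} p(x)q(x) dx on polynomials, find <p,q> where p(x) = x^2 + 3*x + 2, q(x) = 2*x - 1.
<p,q> = -2/3

Expand the product: p(x)·q(x) = 2*x^3 + 5*x^2 + x - 2.
∫_{-1}^{1} of each monomial x^k gives [2/(k+1) if k even, 0 if k odd]. Integrating term-by-term (or equivalently evaluating the antiderivative F(x) = x^4/2 + 5*x^3/3 + x^2/2 - 2*x at the endpoints):
  F(1) − F(−1) = 2/3 − (4/3) = -2/3.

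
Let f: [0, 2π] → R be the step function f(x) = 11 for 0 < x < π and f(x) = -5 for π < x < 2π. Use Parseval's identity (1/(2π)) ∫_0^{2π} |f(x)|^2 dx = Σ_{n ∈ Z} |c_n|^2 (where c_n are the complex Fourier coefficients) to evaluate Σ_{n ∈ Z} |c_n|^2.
Σ |c_n|^2 = 73

Parseval equates the L^2 energy of f (normalised by 1/(2π)) with the ℓ^2 sum of its Fourier coefficients: (1/(2π)) ∫_0^{2π} |f|^2 = Σ |c_n|^2.
Compute the left side: (1/(2π)) [∫_0^π 11^2 dx + ∫_π^{2π} (-5)^2 dx] = (1/(2π)) · (121π + 25π) = (121 + 25)/2 = 73.
So Σ_{n ∈ Z} |c_n|^2 = 73.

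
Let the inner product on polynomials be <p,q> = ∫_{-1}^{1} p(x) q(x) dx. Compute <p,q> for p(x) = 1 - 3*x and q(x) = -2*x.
<p,q> = 4

Expand the product: p(x)·q(x) = 6*x^2 - 2*x.
∫_{-1}^{1} of each monomial x^k gives [2/(k+1) if k even, 0 if k odd]. Integrating term-by-term (or equivalently evaluating the antiderivative F(x) = 2*x^3 - x^2 at the endpoints):
  F(1) − F(−1) = 1 − (-3) = 4.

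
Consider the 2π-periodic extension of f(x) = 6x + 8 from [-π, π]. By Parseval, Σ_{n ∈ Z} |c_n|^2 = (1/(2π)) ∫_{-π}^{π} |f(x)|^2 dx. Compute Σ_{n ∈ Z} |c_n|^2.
Σ |c_n|^2 = 12π^2 + 64

Expand and integrate term by term over [-π, π]:
  ∫ (6x)^2 dx = 36·(2π^3/3); ∫ 2·6·(8)·x dx = 0 (odd integrand); ∫ 8^2 dx = 64·2π.
So (1/(2π)) ∫_{-π}^{π} (6x + 8)^2 dx = 36π^2/3 + 64 = 12π^2 + 64.
Parseval ⇒ Σ |c_n|^2 = 12π^2 + 64.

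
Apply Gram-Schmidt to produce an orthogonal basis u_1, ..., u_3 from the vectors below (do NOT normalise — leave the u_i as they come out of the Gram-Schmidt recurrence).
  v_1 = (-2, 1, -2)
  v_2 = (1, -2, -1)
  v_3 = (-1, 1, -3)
Orthogonal basis:
  u_1 = (-2, 1, -2)
  u_2 = (5/9, -16/9, -13/9)
  u_3 = (4/5, 16/25, -12/25)

Apply the Gram-Schmidt recurrence
  u_1 = v_1
  u_i = v_i − Σ_{j<i} ((v_i · u_j) / (u_j · u_j)) · u_j.

Step by step this gives:
  u_1 = (-2, 1, -2)
  u_2 = (5/9, -16/9, -13/9)
  u_3 = (4/5, 16/25, -12/25)

Orthogonality check:
  u_2 · u_1 = 0 (should be 0)
  u_3 · u_1 = 0 (should be 0)
  u_3 · u_2 = 0 (should be 0)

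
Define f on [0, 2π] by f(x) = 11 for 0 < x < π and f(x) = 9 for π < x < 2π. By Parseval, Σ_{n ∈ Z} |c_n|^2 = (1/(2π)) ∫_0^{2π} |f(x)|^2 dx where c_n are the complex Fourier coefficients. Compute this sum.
Σ |c_n|^2 = 101

Parseval equates the L^2 energy of f (normalised by 1/(2π)) with the ℓ^2 sum of its Fourier coefficients: (1/(2π)) ∫_0^{2π} |f|^2 = Σ |c_n|^2.
Compute the left side: (1/(2π)) [∫_0^π 11^2 dx + ∫_π^{2π} 9^2 dx] = (1/(2π)) · (121π + 81π) = (121 + 81)/2 = 101.
So Σ_{n ∈ Z} |c_n|^2 = 101.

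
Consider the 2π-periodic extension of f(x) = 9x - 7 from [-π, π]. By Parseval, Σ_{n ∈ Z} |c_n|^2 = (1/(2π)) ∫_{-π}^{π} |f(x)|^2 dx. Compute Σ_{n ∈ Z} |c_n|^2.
Σ |c_n|^2 = 27π^2 + 49

Expand and integrate term by term over [-π, π]:
  ∫ (9x)^2 dx = 81·(2π^3/3); ∫ 2·9·(-7)·x dx = 0 (odd integrand); ∫ (-7)^2 dx = 49·2π.
So (1/(2π)) ∫_{-π}^{π} (9x - 7)^2 dx = 81π^2/3 + 49 = 27π^2 + 49.
Parseval ⇒ Σ |c_n|^2 = 27π^2 + 49.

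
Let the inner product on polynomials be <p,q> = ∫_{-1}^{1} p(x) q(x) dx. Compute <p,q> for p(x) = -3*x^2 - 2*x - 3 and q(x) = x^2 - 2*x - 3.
<p,q> = 352/15

Expand the product: p(x)·q(x) = -3*x^4 + 4*x^3 + 10*x^2 + 12*x + 9.
∫_{-1}^{1} of each monomial x^k gives [2/(k+1) if k even, 0 if k odd]. Integrating term-by-term (or equivalently evaluating the antiderivative F(x) = -3*x^5/5 + x^4 + 10*x^3/3 + 6*x^2 + 9*x at the endpoints):
  F(1) − F(−1) = 281/15 − (-71/15) = 352/15.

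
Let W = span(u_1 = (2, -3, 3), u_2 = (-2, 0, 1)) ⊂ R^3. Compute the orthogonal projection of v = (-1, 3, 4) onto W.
proj_W(v) = (-244/109, -33/109, 166/109)

Set up U = [u_1 | ... | u_2] ∈ R^(3×2). The projector onto W = col(U) is P = U (U^T U)^(-1) U^T.
Compute U^T U =
  [22, -1]
  [-1, 5],
and U^T v = (1, 6).
Solve U^T U · c = U^T v for the coefficients: c = (11/109, 133/109). The projection is proj_W(v) = U c.
Check: (v - proj_W(v)) · u_1 = 0  (should be 0).
Check: (v - proj_W(v)) · u_2 = 0  (should be 0).
Result: proj_W(v) = (-244/109, -33/109, 166/109).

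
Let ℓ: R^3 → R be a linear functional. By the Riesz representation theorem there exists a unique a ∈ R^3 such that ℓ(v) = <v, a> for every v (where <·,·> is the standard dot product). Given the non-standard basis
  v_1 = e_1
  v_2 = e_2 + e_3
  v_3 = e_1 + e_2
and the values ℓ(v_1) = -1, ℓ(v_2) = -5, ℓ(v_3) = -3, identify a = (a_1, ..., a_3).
a = (-1, -2, -3)

Write a = (a_1, ..., a_3) in the standard basis. For each basis vector v_i, ℓ(v_i) = <v_i, a> is a linear equation in the a_j's. Collect the n equations into a matrix system V a = ℓ, where row i of V is v_i (expressed in the standard basis). Since V is invertible (lower-triangular with 1s on the diagonal, up to permutation), solve by back-substitution:
  V =
[[1, 0, 0],
 [0, 1, 1],
 [1, 1, 0]]
  V a = (-1, -5, -3)
Solving gives a = (-1, -2, -3).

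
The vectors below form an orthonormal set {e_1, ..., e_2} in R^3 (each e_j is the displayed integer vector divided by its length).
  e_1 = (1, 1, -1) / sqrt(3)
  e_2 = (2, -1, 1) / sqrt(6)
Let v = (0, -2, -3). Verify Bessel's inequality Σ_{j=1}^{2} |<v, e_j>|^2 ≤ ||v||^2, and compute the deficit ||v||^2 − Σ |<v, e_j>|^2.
Σ |<v, e_j>|^2 = 1/2; ||v||^2 = 13; deficit = 25/2

Write each e_j = u_j / sqrt(<u_j, u_j>) where u_j is the displayed integer vector. Then <v, e_j> = <v, u_j> / sqrt(<u_j, u_j>), so |<v, e_j>|^2 = <v, u_j>^2 / <u_j, u_j>.
Coefficients: <v, e_1> = 1/sqrt(3), <v, e_2> = -1/sqrt(6).
Square and sum: Σ |<v, e_j>|^2 = 1/2.
Compute ||v||^2 = v·v = 13.
Deficit = 13 − 1/2 = 25/2 ≥ 0, confirming Bessel's inequality. (The deficit equals ||v − Σ <v,e_j> e_j||^2, the squared distance from v to span{e_j}.)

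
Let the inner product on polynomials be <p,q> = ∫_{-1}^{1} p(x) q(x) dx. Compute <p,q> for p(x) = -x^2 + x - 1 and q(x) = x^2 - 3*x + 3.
<p,q> = -166/15

Expand the product: p(x)·q(x) = -x^4 + 4*x^3 - 7*x^2 + 6*x - 3.
∫_{-1}^{1} of each monomial x^k gives [2/(k+1) if k even, 0 if k odd]. Integrating term-by-term (or equivalently evaluating the antiderivative F(x) = -x^5/5 + x^4 - 7*x^3/3 + 3*x^2 - 3*x at the endpoints):
  F(1) − F(−1) = -23/15 − (143/15) = -166/15.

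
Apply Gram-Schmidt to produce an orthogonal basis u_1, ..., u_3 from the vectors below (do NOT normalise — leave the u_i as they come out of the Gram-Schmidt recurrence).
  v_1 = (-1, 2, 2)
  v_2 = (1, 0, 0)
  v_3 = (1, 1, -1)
Orthogonal basis:
  u_1 = (-1, 2, 2)
  u_2 = (8/9, 2/9, 2/9)
  u_3 = (0, 1, -1)

Apply the Gram-Schmidt recurrence
  u_1 = v_1
  u_i = v_i − Σ_{j<i} ((v_i · u_j) / (u_j · u_j)) · u_j.

Step by step this gives:
  u_1 = (-1, 2, 2)
  u_2 = (8/9, 2/9, 2/9)
  u_3 = (0, 1, -1)

Orthogonality check:
  u_2 · u_1 = 0 (should be 0)
  u_3 · u_1 = 0 (should be 0)
  u_3 · u_2 = 0 (should be 0)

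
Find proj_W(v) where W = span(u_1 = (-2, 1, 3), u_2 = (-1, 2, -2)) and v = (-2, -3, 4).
proj_W(v) = (-22/61, -191/122, 563/122)

Set up U = [u_1 | ... | u_2] ∈ R^(3×2). The projector onto W = col(U) is P = U (U^T U)^(-1) U^T.
Compute U^T U =
  [14, -2]
  [-2, 9],
and U^T v = (13, -12).
Solve U^T U · c = U^T v for the coefficients: c = (93/122, -71/61). The projection is proj_W(v) = U c.
Check: (v - proj_W(v)) · u_1 = 0  (should be 0).
Check: (v - proj_W(v)) · u_2 = 0  (should be 0).
Result: proj_W(v) = (-22/61, -191/122, 563/122).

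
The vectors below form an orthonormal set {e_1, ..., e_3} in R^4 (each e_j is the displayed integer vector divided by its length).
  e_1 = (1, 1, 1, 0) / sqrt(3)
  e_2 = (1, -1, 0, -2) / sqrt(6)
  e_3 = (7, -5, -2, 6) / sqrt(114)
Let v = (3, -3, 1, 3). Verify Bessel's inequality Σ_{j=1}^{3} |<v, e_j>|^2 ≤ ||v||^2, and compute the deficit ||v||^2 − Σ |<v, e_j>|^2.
Σ |<v, e_j>|^2 = 457/19; ||v||^2 = 28; deficit = 75/19

Write each e_j = u_j / sqrt(<u_j, u_j>) where u_j is the displayed integer vector. Then <v, e_j> = <v, u_j> / sqrt(<u_j, u_j>), so |<v, e_j>|^2 = <v, u_j>^2 / <u_j, u_j>.
Coefficients: <v, e_1> = 1/sqrt(3), <v, e_2> = 0/sqrt(6), <v, e_3> = 52/sqrt(114).
Square and sum: Σ |<v, e_j>|^2 = 457/19.
Compute ||v||^2 = v·v = 28.
Deficit = 28 − 457/19 = 75/19 ≥ 0, confirming Bessel's inequality. (The deficit equals ||v − Σ <v,e_j> e_j||^2, the squared distance from v to span{e_j}.)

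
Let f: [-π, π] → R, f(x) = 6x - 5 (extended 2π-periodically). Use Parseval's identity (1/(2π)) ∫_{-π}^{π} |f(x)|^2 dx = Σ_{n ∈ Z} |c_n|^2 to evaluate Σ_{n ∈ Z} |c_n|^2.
Σ |c_n|^2 = 12π^2 + 25

Expand and integrate term by term over [-π, π]:
  ∫ (6x)^2 dx = 36·(2π^3/3); ∫ 2·6·(-5)·x dx = 0 (odd integrand); ∫ (-5)^2 dx = 25·2π.
So (1/(2π)) ∫_{-π}^{π} (6x - 5)^2 dx = 36π^2/3 + 25 = 12π^2 + 25.
Parseval ⇒ Σ |c_n|^2 = 12π^2 + 25.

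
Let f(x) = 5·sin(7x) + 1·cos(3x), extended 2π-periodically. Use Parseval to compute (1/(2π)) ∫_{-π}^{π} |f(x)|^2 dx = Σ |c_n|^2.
Σ |c_n|^2 = 13

Expand |f|^2 and use orthogonality of {sin(nx), cos(mx)} on [-π, π]:
  ∫_{-π}^{π} sin(nx)^2 dx = π, ∫ cos(mx)^2 dx = π, and cross terms integrate to 0.
So ∫_{-π}^{π} f(x)^2 dx = 5^2 · π + 1^2 · π = (25 + 1)π.
Divide by 2π: (25 + 1)/2 = 13.
By Parseval, this equals Σ |c_n|^2.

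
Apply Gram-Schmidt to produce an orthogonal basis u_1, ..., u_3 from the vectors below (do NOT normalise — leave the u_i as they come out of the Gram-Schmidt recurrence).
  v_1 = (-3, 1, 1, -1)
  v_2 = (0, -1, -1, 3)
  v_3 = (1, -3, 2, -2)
Orthogonal basis:
  u_1 = (-3, 1, 1, -1)
  u_2 = (-5/4, -7/12, -7/12, 31/12)
  u_3 = (-34/107, -344/107, 191/107, -51/107)

Apply the Gram-Schmidt recurrence
  u_1 = v_1
  u_i = v_i − Σ_{j<i} ((v_i · u_j) / (u_j · u_j)) · u_j.

Step by step this gives:
  u_1 = (-3, 1, 1, -1)
  u_2 = (-5/4, -7/12, -7/12, 31/12)
  u_3 = (-34/107, -344/107, 191/107, -51/107)

Orthogonality check:
  u_2 · u_1 = 0 (should be 0)
  u_3 · u_1 = 0 (should be 0)
  u_3 · u_2 = 0 (should be 0)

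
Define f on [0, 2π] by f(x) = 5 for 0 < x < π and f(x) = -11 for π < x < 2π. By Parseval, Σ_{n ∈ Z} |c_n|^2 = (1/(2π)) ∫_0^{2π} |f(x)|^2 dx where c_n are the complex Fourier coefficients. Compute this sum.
Σ |c_n|^2 = 73

Parseval equates the L^2 energy of f (normalised by 1/(2π)) with the ℓ^2 sum of its Fourier coefficients: (1/(2π)) ∫_0^{2π} |f|^2 = Σ |c_n|^2.
Compute the left side: (1/(2π)) [∫_0^π 5^2 dx + ∫_π^{2π} (-11)^2 dx] = (1/(2π)) · (25π + 121π) = (25 + 121)/2 = 73.
So Σ_{n ∈ Z} |c_n|^2 = 73.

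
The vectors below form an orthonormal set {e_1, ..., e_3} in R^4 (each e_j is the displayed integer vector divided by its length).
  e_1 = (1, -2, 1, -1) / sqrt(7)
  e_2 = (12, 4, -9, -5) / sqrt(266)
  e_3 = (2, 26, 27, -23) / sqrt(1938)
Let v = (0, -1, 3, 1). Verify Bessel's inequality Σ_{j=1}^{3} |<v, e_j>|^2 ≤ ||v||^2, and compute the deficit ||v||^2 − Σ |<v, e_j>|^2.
Σ |<v, e_j>|^2 = 392/51; ||v||^2 = 11; deficit = 169/51

Write each e_j = u_j / sqrt(<u_j, u_j>) where u_j is the displayed integer vector. Then <v, e_j> = <v, u_j> / sqrt(<u_j, u_j>), so |<v, e_j>|^2 = <v, u_j>^2 / <u_j, u_j>.
Coefficients: <v, e_1> = 4/sqrt(7), <v, e_2> = -36/sqrt(266), <v, e_3> = 32/sqrt(1938).
Square and sum: Σ |<v, e_j>|^2 = 392/51.
Compute ||v||^2 = v·v = 11.
Deficit = 11 − 392/51 = 169/51 ≥ 0, confirming Bessel's inequality. (The deficit equals ||v − Σ <v,e_j> e_j||^2, the squared distance from v to span{e_j}.)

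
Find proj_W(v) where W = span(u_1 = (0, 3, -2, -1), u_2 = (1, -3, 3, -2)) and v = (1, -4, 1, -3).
proj_W(v) = (55/51, -44/17, 143/51, -121/51)

Set up U = [u_1 | ... | u_2] ∈ R^(4×2). The projector onto W = col(U) is P = U (U^T U)^(-1) U^T.
Compute U^T U =
  [14, -13]
  [-13, 23],
and U^T v = (-11, 22).
Solve U^T U · c = U^T v for the coefficients: c = (11/51, 55/51). The projection is proj_W(v) = U c.
Check: (v - proj_W(v)) · u_1 = 0  (should be 0).
Check: (v - proj_W(v)) · u_2 = 0  (should be 0).
Result: proj_W(v) = (55/51, -44/17, 143/51, -121/51).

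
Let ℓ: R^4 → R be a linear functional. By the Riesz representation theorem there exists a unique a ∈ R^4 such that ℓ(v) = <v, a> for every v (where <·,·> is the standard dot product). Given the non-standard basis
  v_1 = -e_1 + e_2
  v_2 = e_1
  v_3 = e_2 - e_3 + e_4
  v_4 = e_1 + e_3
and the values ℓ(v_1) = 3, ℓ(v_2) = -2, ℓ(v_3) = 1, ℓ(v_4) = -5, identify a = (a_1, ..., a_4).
a = (-2, 1, -3, -3)

Write a = (a_1, ..., a_4) in the standard basis. For each basis vector v_i, ℓ(v_i) = <v_i, a> is a linear equation in the a_j's. Collect the n equations into a matrix system V a = ℓ, where row i of V is v_i (expressed in the standard basis). Since V is invertible (lower-triangular with 1s on the diagonal, up to permutation), solve by back-substitution:
  V =
[[-1, 1, 0, 0],
 [1, 0, 0, 0],
 [0, 1, -1, 1],
 [1, 0, 1, 0]]
  V a = (3, -2, 1, -5)
Solving gives a = (-2, 1, -3, -3).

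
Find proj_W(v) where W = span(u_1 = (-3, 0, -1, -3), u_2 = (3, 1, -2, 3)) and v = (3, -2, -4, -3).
proj_W(v) = (-30/181, 178/181, -544/181, -30/181)

Set up U = [u_1 | ... | u_2] ∈ R^(4×2). The projector onto W = col(U) is P = U (U^T U)^(-1) U^T.
Compute U^T U =
  [19, -16]
  [-16, 23],
and U^T v = (4, 6).
Solve U^T U · c = U^T v for the coefficients: c = (188/181, 178/181). The projection is proj_W(v) = U c.
Check: (v - proj_W(v)) · u_1 = 0  (should be 0).
Check: (v - proj_W(v)) · u_2 = 0  (should be 0).
Result: proj_W(v) = (-30/181, 178/181, -544/181, -30/181).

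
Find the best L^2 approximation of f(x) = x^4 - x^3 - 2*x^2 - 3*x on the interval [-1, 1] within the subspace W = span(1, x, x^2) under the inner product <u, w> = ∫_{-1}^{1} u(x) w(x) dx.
g(x) = -8*x^2/7 - 18*x/5 - 3/35

The best approximation g ∈ W is the orthogonal projection of f onto W. Writing g = a_0 + a_1 x + a_2 x^2, the coefficients solve the normal equations G · a = b where
  G_{ij} = <φ_i, φ_j> and b_i = <f, φ_i>, with φ_0 = 1, φ_1 = x, φ_2 = x^2.
G =
  [2, 0, 2/3]
  [0, 2/3, 0]
  [2/3, 0, 2/5],
b = (-14/15, -12/5, -18/35).
Solving gives a_0 = -3/35, a_1 = -18/5, a_2 = -8/7, so
  g(x) = -8*x^2/7 - 18*x/5 - 3/35.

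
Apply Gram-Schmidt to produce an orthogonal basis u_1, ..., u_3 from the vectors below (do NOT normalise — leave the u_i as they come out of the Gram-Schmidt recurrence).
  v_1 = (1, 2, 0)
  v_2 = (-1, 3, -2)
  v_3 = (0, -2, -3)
Orthogonal basis:
  u_1 = (1, 2, 0)
  u_2 = (-2, 1, -2)
  u_3 = (76/45, -38/45, -19/9)

Apply the Gram-Schmidt recurrence
  u_1 = v_1
  u_i = v_i − Σ_{j<i} ((v_i · u_j) / (u_j · u_j)) · u_j.

Step by step this gives:
  u_1 = (1, 2, 0)
  u_2 = (-2, 1, -2)
  u_3 = (76/45, -38/45, -19/9)

Orthogonality check:
  u_2 · u_1 = 0 (should be 0)
  u_3 · u_1 = 0 (should be 0)
  u_3 · u_2 = 0 (should be 0)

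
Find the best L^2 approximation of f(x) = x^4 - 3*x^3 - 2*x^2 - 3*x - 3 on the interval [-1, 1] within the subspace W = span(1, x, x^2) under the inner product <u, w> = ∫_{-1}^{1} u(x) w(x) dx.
g(x) = -8*x^2/7 - 24*x/5 - 108/35

The best approximation g ∈ W is the orthogonal projection of f onto W. Writing g = a_0 + a_1 x + a_2 x^2, the coefficients solve the normal equations G · a = b where
  G_{ij} = <φ_i, φ_j> and b_i = <f, φ_i>, with φ_0 = 1, φ_1 = x, φ_2 = x^2.
G =
  [2, 0, 2/3]
  [0, 2/3, 0]
  [2/3, 0, 2/5],
b = (-104/15, -16/5, -88/35).
Solving gives a_0 = -108/35, a_1 = -24/5, a_2 = -8/7, so
  g(x) = -8*x^2/7 - 24*x/5 - 108/35.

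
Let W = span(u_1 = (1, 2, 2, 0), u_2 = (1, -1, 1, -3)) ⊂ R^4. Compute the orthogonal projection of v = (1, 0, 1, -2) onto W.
proj_W(v) = (97/107, -13/107, 125/107, -207/107)

Set up U = [u_1 | ... | u_2] ∈ R^(4×2). The projector onto W = col(U) is P = U (U^T U)^(-1) U^T.
Compute U^T U =
  [9, 1]
  [1, 12],
and U^T v = (3, 8).
Solve U^T U · c = U^T v for the coefficients: c = (28/107, 69/107). The projection is proj_W(v) = U c.
Check: (v - proj_W(v)) · u_1 = 0  (should be 0).
Check: (v - proj_W(v)) · u_2 = 0  (should be 0).
Result: proj_W(v) = (97/107, -13/107, 125/107, -207/107).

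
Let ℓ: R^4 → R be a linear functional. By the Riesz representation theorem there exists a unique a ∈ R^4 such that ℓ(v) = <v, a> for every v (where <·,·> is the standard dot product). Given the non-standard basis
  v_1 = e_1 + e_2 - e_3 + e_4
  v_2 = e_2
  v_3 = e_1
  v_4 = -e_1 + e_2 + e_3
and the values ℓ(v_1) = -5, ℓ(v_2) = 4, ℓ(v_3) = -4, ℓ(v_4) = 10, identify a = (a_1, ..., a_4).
a = (-4, 4, 2, -3)

Write a = (a_1, ..., a_4) in the standard basis. For each basis vector v_i, ℓ(v_i) = <v_i, a> is a linear equation in the a_j's. Collect the n equations into a matrix system V a = ℓ, where row i of V is v_i (expressed in the standard basis). Since V is invertible (lower-triangular with 1s on the diagonal, up to permutation), solve by back-substitution:
  V =
[[1, 1, -1, 1],
 [0, 1, 0, 0],
 [1, 0, 0, 0],
 [-1, 1, 1, 0]]
  V a = (-5, 4, -4, 10)
Solving gives a = (-4, 4, 2, -3).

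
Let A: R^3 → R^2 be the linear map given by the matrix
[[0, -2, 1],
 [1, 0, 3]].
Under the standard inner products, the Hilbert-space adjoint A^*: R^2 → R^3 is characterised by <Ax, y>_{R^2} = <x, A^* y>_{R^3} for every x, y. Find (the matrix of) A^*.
A^* = A^T =
[[0, 1],
 [-2, 0],
 [1, 3]]

For real matrices with standard dot products, the defining identity <Ax, y> = <x, A^* y> gives (Ax)^T y = x^T (A^*) y, i.e. x^T A^T y = x^T (A^*) y. Since this holds for all x, y, we must have A^* = A^T. Therefore
A^* =
[[0, 1],
 [-2, 0],
 [1, 3]].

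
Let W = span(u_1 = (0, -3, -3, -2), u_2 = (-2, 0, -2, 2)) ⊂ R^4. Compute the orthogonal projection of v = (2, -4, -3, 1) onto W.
proj_W(v) = (-5/13, -33/13, -38/13, -17/13)

Set up U = [u_1 | ... | u_2] ∈ R^(4×2). The projector onto W = col(U) is P = U (U^T U)^(-1) U^T.
Compute U^T U =
  [22, 2]
  [2, 12],
and U^T v = (19, 4).
Solve U^T U · c = U^T v for the coefficients: c = (11/13, 5/26). The projection is proj_W(v) = U c.
Check: (v - proj_W(v)) · u_1 = 0  (should be 0).
Check: (v - proj_W(v)) · u_2 = 0  (should be 0).
Result: proj_W(v) = (-5/13, -33/13, -38/13, -17/13).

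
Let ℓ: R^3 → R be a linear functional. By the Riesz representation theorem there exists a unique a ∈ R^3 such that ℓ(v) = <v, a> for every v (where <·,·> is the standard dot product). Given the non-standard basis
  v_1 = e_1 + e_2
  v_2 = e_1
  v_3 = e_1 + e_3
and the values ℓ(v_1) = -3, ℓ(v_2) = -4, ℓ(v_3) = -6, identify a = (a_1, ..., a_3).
a = (-4, 1, -2)

Write a = (a_1, ..., a_3) in the standard basis. For each basis vector v_i, ℓ(v_i) = <v_i, a> is a linear equation in the a_j's. Collect the n equations into a matrix system V a = ℓ, where row i of V is v_i (expressed in the standard basis). Since V is invertible (lower-triangular with 1s on the diagonal, up to permutation), solve by back-substitution:
  V =
[[1, 1, 0],
 [1, 0, 0],
 [1, 0, 1]]
  V a = (-3, -4, -6)
Solving gives a = (-4, 1, -2).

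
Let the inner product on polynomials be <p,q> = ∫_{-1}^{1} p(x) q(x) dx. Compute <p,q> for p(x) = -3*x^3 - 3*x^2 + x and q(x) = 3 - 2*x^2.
<p,q> = -18/5

Expand the product: p(x)·q(x) = 6*x^5 + 6*x^4 - 11*x^3 - 9*x^2 + 3*x.
∫_{-1}^{1} of each monomial x^k gives [2/(k+1) if k even, 0 if k odd]. Integrating term-by-term (or equivalently evaluating the antiderivative F(x) = x^6 + 6*x^5/5 - 11*x^4/4 - 3*x^3 + 3*x^2/2 at the endpoints):
  F(1) − F(−1) = -41/20 − (31/20) = -18/5.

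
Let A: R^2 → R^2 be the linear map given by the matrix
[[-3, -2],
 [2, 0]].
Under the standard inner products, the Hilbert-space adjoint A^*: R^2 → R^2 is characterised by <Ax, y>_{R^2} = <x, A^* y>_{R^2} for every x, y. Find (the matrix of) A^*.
A^* = A^T =
[[-3, 2],
 [-2, 0]]

For real matrices with standard dot products, the defining identity <Ax, y> = <x, A^* y> gives (Ax)^T y = x^T (A^*) y, i.e. x^T A^T y = x^T (A^*) y. Since this holds for all x, y, we must have A^* = A^T. Therefore
A^* =
[[-3, 2],
 [-2, 0]].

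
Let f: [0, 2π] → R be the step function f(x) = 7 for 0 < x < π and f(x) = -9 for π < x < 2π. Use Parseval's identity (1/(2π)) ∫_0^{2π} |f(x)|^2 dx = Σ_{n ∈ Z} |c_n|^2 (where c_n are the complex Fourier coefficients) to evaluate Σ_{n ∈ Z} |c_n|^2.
Σ |c_n|^2 = 65

Parseval equates the L^2 energy of f (normalised by 1/(2π)) with the ℓ^2 sum of its Fourier coefficients: (1/(2π)) ∫_0^{2π} |f|^2 = Σ |c_n|^2.
Compute the left side: (1/(2π)) [∫_0^π 7^2 dx + ∫_π^{2π} (-9)^2 dx] = (1/(2π)) · (49π + 81π) = (49 + 81)/2 = 65.
So Σ_{n ∈ Z} |c_n|^2 = 65.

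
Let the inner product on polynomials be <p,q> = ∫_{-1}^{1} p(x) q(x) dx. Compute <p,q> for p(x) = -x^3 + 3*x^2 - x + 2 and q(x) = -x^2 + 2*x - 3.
<p,q> = -68/3

Expand the product: p(x)·q(x) = x^5 - 5*x^4 + 10*x^3 - 13*x^2 + 7*x - 6.
∫_{-1}^{1} of each monomial x^k gives [2/(k+1) if k even, 0 if k odd]. Integrating term-by-term (or equivalently evaluating the antiderivative F(x) = x^6/6 - x^5 + 5*x^4/2 - 13*x^3/3 + 7*x^2/2 - 6*x at the endpoints):
  F(1) − F(−1) = -31/6 − (35/2) = -68/3.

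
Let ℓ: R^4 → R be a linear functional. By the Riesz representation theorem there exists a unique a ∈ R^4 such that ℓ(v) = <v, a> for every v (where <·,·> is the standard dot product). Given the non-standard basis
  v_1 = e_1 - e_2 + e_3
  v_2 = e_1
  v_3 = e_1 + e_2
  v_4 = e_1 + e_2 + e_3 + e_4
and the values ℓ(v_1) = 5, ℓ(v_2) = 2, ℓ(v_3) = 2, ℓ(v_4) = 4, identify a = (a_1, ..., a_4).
a = (2, 0, 3, -1)

Write a = (a_1, ..., a_4) in the standard basis. For each basis vector v_i, ℓ(v_i) = <v_i, a> is a linear equation in the a_j's. Collect the n equations into a matrix system V a = ℓ, where row i of V is v_i (expressed in the standard basis). Since V is invertible (lower-triangular with 1s on the diagonal, up to permutation), solve by back-substitution:
  V =
[[1, -1, 1, 0],
 [1, 0, 0, 0],
 [1, 1, 0, 0],
 [1, 1, 1, 1]]
  V a = (5, 2, 2, 4)
Solving gives a = (2, 0, 3, -1).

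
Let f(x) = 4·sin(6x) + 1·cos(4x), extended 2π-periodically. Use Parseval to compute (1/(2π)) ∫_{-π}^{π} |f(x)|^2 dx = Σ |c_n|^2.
Σ |c_n|^2 = 17/2

Expand |f|^2 and use orthogonality of {sin(nx), cos(mx)} on [-π, π]:
  ∫_{-π}^{π} sin(nx)^2 dx = π, ∫ cos(mx)^2 dx = π, and cross terms integrate to 0.
So ∫_{-π}^{π} f(x)^2 dx = 4^2 · π + 1^2 · π = (16 + 1)π.
Divide by 2π: (16 + 1)/2 = 17/2.
By Parseval, this equals Σ |c_n|^2.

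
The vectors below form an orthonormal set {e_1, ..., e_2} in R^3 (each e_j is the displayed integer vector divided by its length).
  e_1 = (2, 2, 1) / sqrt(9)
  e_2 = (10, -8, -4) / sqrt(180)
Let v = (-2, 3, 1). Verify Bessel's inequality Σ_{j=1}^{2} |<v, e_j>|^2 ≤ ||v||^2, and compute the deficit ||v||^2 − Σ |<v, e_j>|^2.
Σ |<v, e_j>|^2 = 69/5; ||v||^2 = 14; deficit = 1/5

Write each e_j = u_j / sqrt(<u_j, u_j>) where u_j is the displayed integer vector. Then <v, e_j> = <v, u_j> / sqrt(<u_j, u_j>), so |<v, e_j>|^2 = <v, u_j>^2 / <u_j, u_j>.
Coefficients: <v, e_1> = 3/sqrt(9), <v, e_2> = -48/sqrt(180).
Square and sum: Σ |<v, e_j>|^2 = 69/5.
Compute ||v||^2 = v·v = 14.
Deficit = 14 − 69/5 = 1/5 ≥ 0, confirming Bessel's inequality. (The deficit equals ||v − Σ <v,e_j> e_j||^2, the squared distance from v to span{e_j}.)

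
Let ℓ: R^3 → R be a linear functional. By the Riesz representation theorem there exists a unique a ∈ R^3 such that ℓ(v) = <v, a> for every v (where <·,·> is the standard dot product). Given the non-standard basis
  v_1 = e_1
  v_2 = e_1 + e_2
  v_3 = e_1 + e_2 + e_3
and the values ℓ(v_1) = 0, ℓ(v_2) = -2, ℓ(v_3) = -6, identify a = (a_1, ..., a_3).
a = (0, -2, -4)

Write a = (a_1, ..., a_3) in the standard basis. For each basis vector v_i, ℓ(v_i) = <v_i, a> is a linear equation in the a_j's. Collect the n equations into a matrix system V a = ℓ, where row i of V is v_i (expressed in the standard basis). Since V is invertible (lower-triangular with 1s on the diagonal, up to permutation), solve by back-substitution:
  V =
[[1, 0, 0],
 [1, 1, 0],
 [1, 1, 1]]
  V a = (0, -2, -6)
Solving gives a = (0, -2, -4).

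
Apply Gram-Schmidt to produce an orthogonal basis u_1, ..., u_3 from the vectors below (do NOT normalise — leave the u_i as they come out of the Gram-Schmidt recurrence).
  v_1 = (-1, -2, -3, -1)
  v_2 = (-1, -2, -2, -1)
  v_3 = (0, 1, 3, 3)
Orthogonal basis:
  u_1 = (-1, -2, -3, -1)
  u_2 = (-1/5, -2/5, 2/5, -1/5)
  u_3 = (-5/6, -2/3, 0, 13/6)

Apply the Gram-Schmidt recurrence
  u_1 = v_1
  u_i = v_i − Σ_{j<i} ((v_i · u_j) / (u_j · u_j)) · u_j.

Step by step this gives:
  u_1 = (-1, -2, -3, -1)
  u_2 = (-1/5, -2/5, 2/5, -1/5)
  u_3 = (-5/6, -2/3, 0, 13/6)

Orthogonality check:
  u_2 · u_1 = 0 (should be 0)
  u_3 · u_1 = 0 (should be 0)
  u_3 · u_2 = 0 (should be 0)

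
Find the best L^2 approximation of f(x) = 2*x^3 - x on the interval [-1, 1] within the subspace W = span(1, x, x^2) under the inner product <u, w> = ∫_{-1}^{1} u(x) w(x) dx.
g(x) = x/5

The best approximation g ∈ W is the orthogonal projection of f onto W. Writing g = a_0 + a_1 x + a_2 x^2, the coefficients solve the normal equations G · a = b where
  G_{ij} = <φ_i, φ_j> and b_i = <f, φ_i>, with φ_0 = 1, φ_1 = x, φ_2 = x^2.
G =
  [2, 0, 2/3]
  [0, 2/3, 0]
  [2/3, 0, 2/5],
b = (0, 2/15, 0).
Solving gives a_0 = 0, a_1 = 1/5, a_2 = 0, so
  g(x) = x/5.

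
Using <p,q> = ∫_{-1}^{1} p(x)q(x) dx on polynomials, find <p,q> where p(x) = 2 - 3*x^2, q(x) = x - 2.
<p,q> = -4

Expand the product: p(x)·q(x) = -3*x^3 + 6*x^2 + 2*x - 4.
∫_{-1}^{1} of each monomial x^k gives [2/(k+1) if k even, 0 if k odd]. Integrating term-by-term (or equivalently evaluating the antiderivative F(x) = -3*x^4/4 + 2*x^3 + x^2 - 4*x at the endpoints):
  F(1) − F(−1) = -7/4 − (9/4) = -4.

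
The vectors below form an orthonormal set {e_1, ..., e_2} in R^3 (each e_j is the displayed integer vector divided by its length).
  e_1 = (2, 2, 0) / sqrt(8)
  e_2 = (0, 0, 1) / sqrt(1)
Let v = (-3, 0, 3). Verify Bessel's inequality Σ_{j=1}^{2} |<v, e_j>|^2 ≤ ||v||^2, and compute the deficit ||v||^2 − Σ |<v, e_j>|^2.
Σ |<v, e_j>|^2 = 27/2; ||v||^2 = 18; deficit = 9/2

Write each e_j = u_j / sqrt(<u_j, u_j>) where u_j is the displayed integer vector. Then <v, e_j> = <v, u_j> / sqrt(<u_j, u_j>), so |<v, e_j>|^2 = <v, u_j>^2 / <u_j, u_j>.
Coefficients: <v, e_1> = -6/sqrt(8), <v, e_2> = 3/sqrt(1).
Square and sum: Σ |<v, e_j>|^2 = 27/2.
Compute ||v||^2 = v·v = 18.
Deficit = 18 − 27/2 = 9/2 ≥ 0, confirming Bessel's inequality. (The deficit equals ||v − Σ <v,e_j> e_j||^2, the squared distance from v to span{e_j}.)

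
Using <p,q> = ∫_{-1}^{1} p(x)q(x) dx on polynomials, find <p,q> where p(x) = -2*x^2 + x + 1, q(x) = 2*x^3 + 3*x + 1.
<p,q> = 52/15

Expand the product: p(x)·q(x) = -4*x^5 + 2*x^4 - 4*x^3 + x^2 + 4*x + 1.
∫_{-1}^{1} of each monomial x^k gives [2/(k+1) if k even, 0 if k odd]. Integrating term-by-term (or equivalently evaluating the antiderivative F(x) = -2*x^6/3 + 2*x^5/5 - x^4 + x^3/3 + 2*x^2 + x at the endpoints):
  F(1) − F(−1) = 31/15 − (-7/5) = 52/15.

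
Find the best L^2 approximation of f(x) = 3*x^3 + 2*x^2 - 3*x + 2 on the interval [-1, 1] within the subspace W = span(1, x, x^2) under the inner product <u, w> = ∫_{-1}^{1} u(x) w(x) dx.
g(x) = 2*x^2 - 6*x/5 + 2

The best approximation g ∈ W is the orthogonal projection of f onto W. Writing g = a_0 + a_1 x + a_2 x^2, the coefficients solve the normal equations G · a = b where
  G_{ij} = <φ_i, φ_j> and b_i = <f, φ_i>, with φ_0 = 1, φ_1 = x, φ_2 = x^2.
G =
  [2, 0, 2/3]
  [0, 2/3, 0]
  [2/3, 0, 2/5],
b = (16/3, -4/5, 32/15).
Solving gives a_0 = 2, a_1 = -6/5, a_2 = 2, so
  g(x) = 2*x^2 - 6*x/5 + 2.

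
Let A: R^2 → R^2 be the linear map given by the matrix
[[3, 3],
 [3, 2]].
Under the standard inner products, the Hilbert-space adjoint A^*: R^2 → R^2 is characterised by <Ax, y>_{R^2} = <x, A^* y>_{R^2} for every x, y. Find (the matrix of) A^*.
A^* = A^T =
[[3, 3],
 [3, 2]]

For real matrices with standard dot products, the defining identity <Ax, y> = <x, A^* y> gives (Ax)^T y = x^T (A^*) y, i.e. x^T A^T y = x^T (A^*) y. Since this holds for all x, y, we must have A^* = A^T. Therefore
A^* =
[[3, 3],
 [3, 2]].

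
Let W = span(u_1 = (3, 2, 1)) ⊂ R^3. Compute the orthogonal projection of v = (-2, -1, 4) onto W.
proj_W(v) = (-6/7, -4/7, -2/7)

Set up U = [u_1 | ... | u_1] ∈ R^(3×1). The projector onto W = col(U) is P = U (U^T U)^(-1) U^T.
Compute U^T U =
  [14],
and U^T v = (-4).
Solve U^T U · c = U^T v for the coefficients: c = (-2/7). The projection is proj_W(v) = U c.
Check: (v - proj_W(v)) · u_1 = 0  (should be 0).
Result: proj_W(v) = (-6/7, -4/7, -2/7).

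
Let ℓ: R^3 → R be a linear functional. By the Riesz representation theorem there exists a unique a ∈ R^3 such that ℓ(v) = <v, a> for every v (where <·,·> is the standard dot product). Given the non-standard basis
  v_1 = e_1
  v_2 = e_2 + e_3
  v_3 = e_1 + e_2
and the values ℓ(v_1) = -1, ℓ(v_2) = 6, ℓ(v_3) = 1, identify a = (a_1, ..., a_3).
a = (-1, 2, 4)

Write a = (a_1, ..., a_3) in the standard basis. For each basis vector v_i, ℓ(v_i) = <v_i, a> is a linear equation in the a_j's. Collect the n equations into a matrix system V a = ℓ, where row i of V is v_i (expressed in the standard basis). Since V is invertible (lower-triangular with 1s on the diagonal, up to permutation), solve by back-substitution:
  V =
[[1, 0, 0],
 [0, 1, 1],
 [1, 1, 0]]
  V a = (-1, 6, 1)
Solving gives a = (-1, 2, 4).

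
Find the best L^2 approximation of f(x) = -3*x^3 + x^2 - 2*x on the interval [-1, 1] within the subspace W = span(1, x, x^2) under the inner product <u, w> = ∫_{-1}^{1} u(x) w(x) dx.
g(x) = x^2 - 19*x/5

The best approximation g ∈ W is the orthogonal projection of f onto W. Writing g = a_0 + a_1 x + a_2 x^2, the coefficients solve the normal equations G · a = b where
  G_{ij} = <φ_i, φ_j> and b_i = <f, φ_i>, with φ_0 = 1, φ_1 = x, φ_2 = x^2.
G =
  [2, 0, 2/3]
  [0, 2/3, 0]
  [2/3, 0, 2/5],
b = (2/3, -38/15, 2/5).
Solving gives a_0 = 0, a_1 = -19/5, a_2 = 1, so
  g(x) = x^2 - 19*x/5.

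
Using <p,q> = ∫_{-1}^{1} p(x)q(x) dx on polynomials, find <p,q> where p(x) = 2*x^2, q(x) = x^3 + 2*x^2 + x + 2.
<p,q> = 64/15

Expand the product: p(x)·q(x) = 2*x^5 + 4*x^4 + 2*x^3 + 4*x^2.
∫_{-1}^{1} of each monomial x^k gives [2/(k+1) if k even, 0 if k odd]. Integrating term-by-term (or equivalently evaluating the antiderivative F(x) = x^6/3 + 4*x^5/5 + x^4/2 + 4*x^3/3 at the endpoints):
  F(1) − F(−1) = 89/30 − (-13/10) = 64/15.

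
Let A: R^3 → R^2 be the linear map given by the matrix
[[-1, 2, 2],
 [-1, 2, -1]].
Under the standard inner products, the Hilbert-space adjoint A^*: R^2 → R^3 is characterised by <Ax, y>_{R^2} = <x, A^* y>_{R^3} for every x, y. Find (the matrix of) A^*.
A^* = A^T =
[[-1, -1],
 [2, 2],
 [2, -1]]

For real matrices with standard dot products, the defining identity <Ax, y> = <x, A^* y> gives (Ax)^T y = x^T (A^*) y, i.e. x^T A^T y = x^T (A^*) y. Since this holds for all x, y, we must have A^* = A^T. Therefore
A^* =
[[-1, -1],
 [2, 2],
 [2, -1]].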